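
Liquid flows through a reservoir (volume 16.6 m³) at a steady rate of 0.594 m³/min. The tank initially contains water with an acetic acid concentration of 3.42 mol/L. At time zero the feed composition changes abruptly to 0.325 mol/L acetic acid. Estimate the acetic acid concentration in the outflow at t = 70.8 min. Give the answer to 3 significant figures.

0.571 mol/L

Unsteady species balance (constant V, well mixed): V dC/dt = Q(C_in − C).
Rewrite as dC/dt + C/τ = C_in/τ, τ = V/Q = 27.946 min.
This is linear first-order; C(t) = C_in + (C₀ − C_in) e^(−t/τ).
C(70.8) = 0.325 + (3.42 − 0.325)·e^(−70.8/27.946) = 0.325 + (3.0950)·0.079385 = 0.57070 mol/L.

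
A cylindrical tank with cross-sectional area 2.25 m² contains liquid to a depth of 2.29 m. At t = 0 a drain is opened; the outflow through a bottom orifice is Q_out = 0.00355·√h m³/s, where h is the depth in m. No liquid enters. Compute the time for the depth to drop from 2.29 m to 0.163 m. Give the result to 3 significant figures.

Volume balance on the tank: A dh/dt = −0.00355 √h.
This is separable: 2 d(√h)/dt = −0.00355/A, so √h = √h₀ − (0.00355/(2A)) t.
t = 2A(√h₀ − √h)/0.00355 = 2·2.25·(√2.29 − √0.163)/0.00355
  = 4.5000 × (1.5133 − 0.40373) / 0.00355 = 1406.5 s.

1410 s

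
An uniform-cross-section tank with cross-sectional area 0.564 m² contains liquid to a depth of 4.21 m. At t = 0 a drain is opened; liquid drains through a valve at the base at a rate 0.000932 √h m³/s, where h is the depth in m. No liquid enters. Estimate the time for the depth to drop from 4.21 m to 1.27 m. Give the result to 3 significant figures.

With no inflow, A dh/dt = −0.000932 √h.
Separate and integrate: 2(√h − √h₀) = −(0.000932/A) t.
t = 2A(√h₀ − √h)/0.000932 = 2·0.564·(√4.21 − √1.27)/0.000932
  = 1.1280 × (2.0518 − 1.1269) / 0.000932 = 1119.4 s.

1120 s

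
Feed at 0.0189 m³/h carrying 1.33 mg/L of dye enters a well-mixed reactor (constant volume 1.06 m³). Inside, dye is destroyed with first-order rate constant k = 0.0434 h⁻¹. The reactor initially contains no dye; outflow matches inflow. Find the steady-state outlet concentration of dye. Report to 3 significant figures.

0.387 mg/L

Species balance: V dC/dt = Q C_in − Q C − k V C.
At steady state: 0 = Q C_in − (Q + kV) C_ss, so C_ss = Q C_in/(Q + kV).
C_ss = 0.0189·1.33/(0.0189 + 0.0434·1.06) = 0.025137/0.064904 = 0.38730 mg/L.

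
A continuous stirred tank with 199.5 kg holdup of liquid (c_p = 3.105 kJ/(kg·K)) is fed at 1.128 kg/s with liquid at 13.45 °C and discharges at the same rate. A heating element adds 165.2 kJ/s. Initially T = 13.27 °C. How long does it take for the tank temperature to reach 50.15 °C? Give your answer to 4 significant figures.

Heat balance on the well-mixed liquid: M c_p dT/dt = ṁ c_p (T_in − T) + 165.2.
τ = M/ṁ = 176.862 s; T_ss = T_in + Q̇/(ṁ c_p) = 60.6171 °C.
T(t) = T_ss + (T₀ − T_ss) e^(−t/τ). Set T = 50.15:
e^(−t/τ) = (50.15 − 60.6171)/(13.27 − 60.6171) = 0.221072
t = −176.862 · ln(0.221072) = 266.932 s.

266.9 s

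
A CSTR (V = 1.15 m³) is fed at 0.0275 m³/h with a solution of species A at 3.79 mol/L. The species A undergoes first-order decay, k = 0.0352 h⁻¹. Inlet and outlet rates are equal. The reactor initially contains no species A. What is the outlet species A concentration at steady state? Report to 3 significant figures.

Accumulation = in − out − consumed: V dC/dt = Q C_in − Q C − k V C.
Steady state (dC/dt = 0): C_ss = Q C_in/(Q + kV) = C_in/(1 + kV/Q).
C_ss = 0.0275·3.79/(0.0275 + 0.0352·1.15) = 0.10422/0.067980 = 1.5332 mol/L.

1.53 mol/L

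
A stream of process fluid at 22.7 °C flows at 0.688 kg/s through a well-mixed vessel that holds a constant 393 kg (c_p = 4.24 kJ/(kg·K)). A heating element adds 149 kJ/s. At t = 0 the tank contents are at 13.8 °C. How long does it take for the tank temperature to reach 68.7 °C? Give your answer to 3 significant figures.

First-law balance (no shaft work): M c_p dT/dt = ṁ c_p (T_in − T) + 149.
τ = M/ṁ = 571.22 s; T_ss = T_in + Q̇/(ṁ c_p) = 73.778 °C.
T(t) = T_ss + (T₀ − T_ss) e^(−t/τ). Set T = 68.7:
e^(−t/τ) = (68.7 − 73.778)/(13.8 − 73.778) = 0.084661
t = −571.22 · ln(0.084661) = 1410.4 s.

1410 s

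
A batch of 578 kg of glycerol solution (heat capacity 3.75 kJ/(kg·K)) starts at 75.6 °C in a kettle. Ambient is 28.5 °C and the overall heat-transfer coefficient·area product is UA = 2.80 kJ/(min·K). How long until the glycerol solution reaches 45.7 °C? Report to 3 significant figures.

780 min

Lumped-capacitance energy balance: M c_p dT/dt = UA(T_amb − T).
τ = M c_p/UA = 774.11 min; T_ss = T_amb = 28.500 °C.
T(t) = T_ss + (T₀ − T_ss)e^(−t/τ); set T = 45.7:
t = −τ ln[(T − T_ss)/(T₀ − T_ss)] = −774.11 · ln(0.36518) = 779.81 min.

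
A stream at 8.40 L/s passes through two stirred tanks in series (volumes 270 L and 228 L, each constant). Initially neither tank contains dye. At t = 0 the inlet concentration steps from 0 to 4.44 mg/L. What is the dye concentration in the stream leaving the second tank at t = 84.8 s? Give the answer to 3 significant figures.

Each tank obeys Vᵢ dCᵢ/dt = Q(Cᵢ₋₁ − Cᵢ), so τᵢ = Vᵢ/Q.
τ₁ = 270/8.40 = 32.143 s; τ₂ = 228/8.40 = 27.143 s.
Solving the cascade with C₁(0)=C₂(0)=0 gives C₂(t) = C_in[1 − (τ₁ e^(−t/τ₁) − τ₂ e^(−t/τ₂))/(τ₁ − τ₂)].
At t = 84.8: e^(−t/τ₁) = 0.071488, e^(−t/τ₂) = 0.043972.
C₂ = 4.44·[1 − (32.143·0.071488 − 27.143·0.043972)/(5.0000)] = 4.44·0.77914 = 3.4594 mg/L.

3.46 mg/L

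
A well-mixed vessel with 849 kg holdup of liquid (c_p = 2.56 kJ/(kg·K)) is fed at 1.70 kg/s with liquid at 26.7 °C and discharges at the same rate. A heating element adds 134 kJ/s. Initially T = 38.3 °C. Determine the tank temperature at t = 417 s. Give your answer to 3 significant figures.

Energy balance: M c_p dT/dt = ṁ c_p (T_in − T) + 134.
Rearrange: dT/dt = (T_ss − T)/τ with τ = M/ṁ = 499.41 s and T_ss = T_in + Q̇/(ṁ c_p) = 57.490 °C.
T approaches T_ss exponentially: T(t) = T_ss + (T₀ − T_ss) e^(−t/τ).
T(417) = 57.490 + (-19.190)·e^(−417/499.41) = 57.490 + (-19.190)·0.43388 = 49.164 °C.

49.2 °C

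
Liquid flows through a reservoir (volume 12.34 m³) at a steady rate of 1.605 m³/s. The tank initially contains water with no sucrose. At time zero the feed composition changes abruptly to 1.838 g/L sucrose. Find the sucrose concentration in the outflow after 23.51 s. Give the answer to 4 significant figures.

Accumulation = in − out for the solute gives V dC/dt = Q(C_in − C).
Rewrite as dC/dt + C/τ = C_in/τ, τ = V/Q = 7.68847 s.
This is linear first-order; C(t) = C_in + (C₀ − C_in) e^(−t/τ).
C(23.51) = 1.838 + (0 − 1.838)·e^(−23.51/7.68847) = 1.838 + (-1.83800)·0.0469898 = 1.75163 g/L.

1.752 g/L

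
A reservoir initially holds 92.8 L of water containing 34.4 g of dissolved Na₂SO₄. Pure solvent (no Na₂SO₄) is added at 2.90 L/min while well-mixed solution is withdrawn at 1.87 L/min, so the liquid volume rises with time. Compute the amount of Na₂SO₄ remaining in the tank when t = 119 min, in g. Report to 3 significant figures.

7.46 g

Let m(t) be the amount of Na₂SO₄. Volume: V(t) = V₀ + (Q_in − Q_out) t = 92.8 + 1.0300 t; V(119) = 215.37 L.
No Na₂SO₄ enters, so dm/dt = −Q_out · (m/V).
dm/m = −Q_out dt/(V₀ + 1.0300 t); integrating gives ln(m/m₀) = −(Q_out/(Q_in−Q_out)) ln(V/V₀).
m = m₀ (V₀/V)^(Q_out/(Q_in−Q_out)) = 34.4 × (92.8/215.37)^(1.8155) = 7.4599 g.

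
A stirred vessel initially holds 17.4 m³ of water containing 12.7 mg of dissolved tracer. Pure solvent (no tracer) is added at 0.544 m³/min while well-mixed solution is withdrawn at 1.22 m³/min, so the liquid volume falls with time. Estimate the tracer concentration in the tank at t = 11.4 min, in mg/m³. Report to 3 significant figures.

0.456 mg/m³

Total volume: dV/dt = Q_in − Q_out = -0.67600 m³/min, so V(t) = 17.4 − 0.67600 t and V(11.4) = 9.6936 m³.
Species balance (pure solvent in): dm/dt = −Q_out · m/V(t).
Separate: dm/m = −Q_out dt/V(t) ⇒ ln(m/m₀) = −(Q_out/(Q_in−Q_out)) ln(V/V₀).
m = m₀ (V₀/V)^(Q_out/(Q_in−Q_out)) = 12.7 × (17.4/9.6936)^(-1.8047) = 4.4186 mg.
C = m/V = 4.4186/9.6936 = 0.45583 mg/m³.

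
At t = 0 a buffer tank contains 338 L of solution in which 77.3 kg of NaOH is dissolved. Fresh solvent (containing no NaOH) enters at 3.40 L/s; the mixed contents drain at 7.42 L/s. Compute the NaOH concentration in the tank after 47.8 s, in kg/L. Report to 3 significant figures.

Total volume: dV/dt = Q_in − Q_out = -4.0200 L/s, so V(t) = 338 − 4.0200 t and V(47.8) = 145.84 L.
Solute balance: dm/dt = 0 − Q_out C = −Q_out m/V(t).
Separate: dm/m = −Q_out dt/V(t) ⇒ ln(m/m₀) = −(Q_out/(Q_in−Q_out)) ln(V/V₀).
m = m₀ (V₀/V)^(Q_out/(Q_in−Q_out)) = 77.3 × (338/145.84)^(-1.8458) = 16.384 kg.
C = m/V = 16.384/145.84 = 0.11234 kg/L.

0.112 kg/L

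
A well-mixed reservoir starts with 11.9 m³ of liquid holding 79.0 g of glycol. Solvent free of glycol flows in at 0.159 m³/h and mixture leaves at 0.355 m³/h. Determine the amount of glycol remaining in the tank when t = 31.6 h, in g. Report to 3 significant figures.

20.9 g

Total volume: dV/dt = Q_in − Q_out = -0.19600 m³/h, so V(t) = 11.9 − 0.19600 t and V(31.6) = 5.7064 m³.
No glycol enters, so dm/dt = −Q_out · (m/V).
dm/m = −Q_out dt/(V₀ − 0.19600 t); integrating gives ln(m/m₀) = −(Q_out/(Q_in−Q_out)) ln(V/V₀).
m = m₀ (V₀/V)^(Q_out/(Q_in−Q_out)) = 79.0 × (11.9/5.7064)^(-1.8112) = 20.869 g.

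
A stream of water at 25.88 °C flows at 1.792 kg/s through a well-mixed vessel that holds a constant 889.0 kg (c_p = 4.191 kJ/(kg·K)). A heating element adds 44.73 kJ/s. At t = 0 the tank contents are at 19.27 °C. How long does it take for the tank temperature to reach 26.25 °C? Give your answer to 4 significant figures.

M c_p dT/dt = ṁ c_p (T_in − T) + Q̇.
τ = M/ṁ = 496.094 s; T_ss = T_in + Q̇/(ṁ c_p) = 31.8358 °C.
T(t) = T_ss + (T₀ − T_ss) e^(−t/τ). Set T = 26.25:
e^(−t/τ) = (26.25 − 31.8358)/(19.27 − 31.8358) = 0.444526
t = −496.094 · ln(0.444526) = 402.206 s.

402.2 s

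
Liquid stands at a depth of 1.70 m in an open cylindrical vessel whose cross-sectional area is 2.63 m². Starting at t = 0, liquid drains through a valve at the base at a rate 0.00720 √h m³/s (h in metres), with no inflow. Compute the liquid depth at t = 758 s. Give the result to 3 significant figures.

With no inflow, A dh/dt = −0.00720 √h.
∫ h^(−1/2) dh = −(0.00720/A) ∫ dt, giving 2√h = 2√h₀ − (0.00720/A) t.
√h = √1.70 − 0.00720·758/(2·2.63) = 1.3038 − 1.0376 = 0.26627.
h = 0.26627² = 0.070902 m.

0.0709 m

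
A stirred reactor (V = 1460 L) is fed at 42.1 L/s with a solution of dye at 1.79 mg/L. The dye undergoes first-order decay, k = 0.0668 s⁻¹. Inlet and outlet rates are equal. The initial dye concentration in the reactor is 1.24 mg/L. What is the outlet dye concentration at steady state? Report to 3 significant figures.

Species balance: V dC/dt = Q C_in − Q C − k V C.
Steady state (dC/dt = 0): C_ss = Q C_in/(Q + kV) = C_in/(1 + kV/Q).
C_ss = 42.1·1.79/(42.1 + 0.0668·1460) = 75.359/139.63 = 0.53971 mg/L.

0.540 mg/L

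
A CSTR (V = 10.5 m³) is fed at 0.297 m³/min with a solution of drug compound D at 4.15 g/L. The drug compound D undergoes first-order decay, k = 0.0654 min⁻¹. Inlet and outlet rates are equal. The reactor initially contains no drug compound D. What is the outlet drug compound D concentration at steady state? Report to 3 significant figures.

Accumulation = in − out − consumed: V dC/dt = Q C_in − Q C − k V C.
Steady state (dC/dt = 0): C_ss = Q C_in/(Q + kV) = C_in/(1 + kV/Q).
C_ss = 0.297·4.15/(0.297 + 0.0654·10.5) = 1.2326/0.98370 = 1.2530 g/L.

1.25 g/L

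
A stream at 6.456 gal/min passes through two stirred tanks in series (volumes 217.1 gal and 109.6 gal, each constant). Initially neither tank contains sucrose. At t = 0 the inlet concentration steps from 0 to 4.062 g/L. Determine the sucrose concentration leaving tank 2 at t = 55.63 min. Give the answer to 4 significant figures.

2.650 g/L

Time constants: τᵢ = Vᵢ/Q for each well-mixed tank.
τ₁ = 217.1/6.456 = 33.6276 min; τ₂ = 109.6/6.456 = 16.9765 min.
Solving the cascade with C₁(0)=C₂(0)=0 gives C₂(t) = C_in[1 − (τ₁ e^(−t/τ₁) − τ₂ e^(−t/τ₂))/(τ₁ − τ₂)].
At t = 55.63: e^(−t/τ₁) = 0.191227, e^(−t/τ₂) = 0.0377454.
C₂ = 4.062·[1 − (33.6276·0.191227 − 16.9765·0.0377454)/(16.6512)] = 4.062·0.652293 = 2.64962 g/L.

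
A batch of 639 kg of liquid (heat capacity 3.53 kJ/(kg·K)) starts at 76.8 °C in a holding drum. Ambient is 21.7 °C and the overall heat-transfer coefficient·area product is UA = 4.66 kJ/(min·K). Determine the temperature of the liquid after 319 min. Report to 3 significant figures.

M c_p dT/dt = −UA(T − T_amb).
dT/dt = (T_ss − T)/τ with T_ss = T_amb = 21.700 °C, τ = M c_p/UA = 639·3.53/4.66 = 484.05 min.
Integrating: T(t) = T_ss + (T₀ − T_ss) e^(−t/τ).
T(319) = 21.700 + (55.100)·0.51736 = 50.206 °C.

50.2 °C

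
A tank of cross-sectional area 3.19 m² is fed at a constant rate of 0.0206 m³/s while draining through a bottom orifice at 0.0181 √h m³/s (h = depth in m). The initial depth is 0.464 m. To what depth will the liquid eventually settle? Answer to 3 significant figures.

Level balance: A dh/dt = 0.0206 − 0.0181 √h. Setting dh/dt = 0:
Q_in = 0.0181 √h_ss ⇒ √h_ss = 0.0206/0.0181 = 1.1381.
h_ss = 1.1381² = 1.2953 m. (Since h₀ = 0.464 m < h_ss, the level will rise toward this value.)

1.30 m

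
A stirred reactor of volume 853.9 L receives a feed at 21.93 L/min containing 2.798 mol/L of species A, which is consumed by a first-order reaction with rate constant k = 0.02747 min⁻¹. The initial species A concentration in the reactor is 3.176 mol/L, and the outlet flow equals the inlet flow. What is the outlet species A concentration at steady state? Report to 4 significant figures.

1.352 mol/L

Species balance: V dC/dt = Q C_in − Q C − k V C.
Steady state (dC/dt = 0): C_ss = Q C_in/(Q + kV) = C_in/(1 + kV/Q).
C_ss = 21.93·2.798/(21.93 + 0.02747·853.9) = 61.3601/45.3866 = 1.35194 mol/L.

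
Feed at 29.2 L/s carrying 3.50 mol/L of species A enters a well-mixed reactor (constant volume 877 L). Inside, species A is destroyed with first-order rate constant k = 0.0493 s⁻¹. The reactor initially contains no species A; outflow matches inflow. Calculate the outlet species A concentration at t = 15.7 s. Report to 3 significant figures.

1.03 mol/L

Species balance: V dC/dt = Q C_in − Q C − k V C.
dC/dt = (Q/V) C_in − (Q/V + k) C; effective rate a = Q/V + k = 0.033295 + 0.0493 = 0.082595 s⁻¹.
C_ss = Q C_in/(Q + kV) = 1.4109 mol/L; C(t) = C_ss + (C₀ − C_ss) e^(−a t).
C(15.7) = 1.4109 + (-1.4109)·e^(−0.082595·15.7) = 1.4109 + (-1.4109)·0.27342 = 1.0251 mol/L.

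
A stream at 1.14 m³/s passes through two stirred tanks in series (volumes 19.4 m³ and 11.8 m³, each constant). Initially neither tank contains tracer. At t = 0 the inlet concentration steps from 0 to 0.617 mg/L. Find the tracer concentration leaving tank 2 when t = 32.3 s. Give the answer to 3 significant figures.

0.423 mg/L

Each tank obeys Vᵢ dCᵢ/dt = Q(Cᵢ₋₁ − Cᵢ), so τᵢ = Vᵢ/Q.
τ₁ = 19.4/1.14 = 17.018 s; τ₂ = 11.8/1.14 = 10.351 s.
Tank 1: C₁ = C_in(1 − e^(−t/τ₁)). Tank 2 (τ₁ ≠ τ₂): C₂ = C_in[1 − (τ₁ e^(−t/τ₁) − τ₂ e^(−t/τ₂))/(τ₁ − τ₂)].
At t = 32.3: e^(−t/τ₁) = 0.14986, e^(−t/τ₂) = 0.044135.
C₂ = 0.617·[1 − (17.018·0.14986 − 10.351·0.044135)/(6.6667)] = 0.617·0.68598 = 0.42325 mg/L.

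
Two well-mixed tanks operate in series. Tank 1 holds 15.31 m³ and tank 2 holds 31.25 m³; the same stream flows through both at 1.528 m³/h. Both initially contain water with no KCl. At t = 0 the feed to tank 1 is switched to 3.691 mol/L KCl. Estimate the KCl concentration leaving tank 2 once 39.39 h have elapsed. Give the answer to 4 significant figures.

2.706 mol/L

Time constants: τᵢ = Vᵢ/Q for each well-mixed tank.
τ₁ = 15.31/1.528 = 10.0196 h; τ₂ = 31.25/1.528 = 20.4516 h.
Tank 1: C₁ = C_in(1 − e^(−t/τ₁)). Tank 2 (τ₁ ≠ τ₂): C₂ = C_in[1 − (τ₁ e^(−t/τ₁) − τ₂ e^(−t/τ₂))/(τ₁ − τ₂)].
At t = 39.39: e^(−t/τ₁) = 0.0196185, e^(−t/τ₂) = 0.145728.
C₂ = 3.691·[1 − (10.0196·0.0196185 − 20.4516·0.145728)/(-10.4319)] = 3.691·0.733147 = 2.70604 mol/L.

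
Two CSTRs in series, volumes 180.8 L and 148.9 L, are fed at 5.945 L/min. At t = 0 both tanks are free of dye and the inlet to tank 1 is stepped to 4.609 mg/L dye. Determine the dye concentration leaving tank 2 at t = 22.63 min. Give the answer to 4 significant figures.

0.9127 mg/L

Each tank obeys Vᵢ dCᵢ/dt = Q(Cᵢ₋₁ − Cᵢ), so τᵢ = Vᵢ/Q.
τ₁ = 180.8/5.945 = 30.4121 min; τ₂ = 148.9/5.945 = 25.0463 min.
Tank 1: C₁ = C_in(1 − e^(−t/τ₁)). Tank 2 (τ₁ ≠ τ₂): C₂ = C_in[1 − (τ₁ e^(−t/τ₁) − τ₂ e^(−t/τ₂))/(τ₁ − τ₂)].
At t = 22.63: e^(−t/τ₁) = 0.475156, e^(−t/τ₂) = 0.405138.
C₂ = 4.609·[1 − (30.4121·0.475156 − 25.0463·0.405138)/(5.36585)] = 4.609·0.198017 = 0.912661 mg/L.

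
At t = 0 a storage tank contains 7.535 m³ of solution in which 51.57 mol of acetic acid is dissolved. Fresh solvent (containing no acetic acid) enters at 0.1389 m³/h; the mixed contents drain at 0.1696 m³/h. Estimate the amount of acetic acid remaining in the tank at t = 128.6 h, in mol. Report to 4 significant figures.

0.8542 mol

Let m(t) be the amount of acetic acid. Volume: V(t) = V₀ + (Q_in − Q_out) t = 7.535 − 0.0307000 t; V(128.6) = 3.58698 m³.
Species balance (pure solvent in): dm/dt = −Q_out · m/V(t).
Separate: dm/m = −Q_out dt/V(t) ⇒ ln(m/m₀) = −(Q_out/(Q_in−Q_out)) ln(V/V₀).
m = m₀ (V₀/V)^(Q_out/(Q_in−Q_out)) = 51.57 × (7.535/3.58698)^(-5.52443) = 0.854227 mol.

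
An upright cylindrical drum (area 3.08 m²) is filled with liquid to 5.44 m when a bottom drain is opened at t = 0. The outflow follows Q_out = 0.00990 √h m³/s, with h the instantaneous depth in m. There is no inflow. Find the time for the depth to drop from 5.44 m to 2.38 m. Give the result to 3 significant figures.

491 s

With no inflow, A dh/dt = −0.00990 √h.
∫ h^(−1/2) dh = −(0.00990/A) ∫ dt, giving 2√h = 2√h₀ − (0.00990/A) t.
t = 2A(√h₀ − √h)/0.00990 = 2·3.08·(√5.44 − √2.38)/0.00990
  = 6.1600 × (2.3324 − 1.5427) / 0.00990 = 491.34 s.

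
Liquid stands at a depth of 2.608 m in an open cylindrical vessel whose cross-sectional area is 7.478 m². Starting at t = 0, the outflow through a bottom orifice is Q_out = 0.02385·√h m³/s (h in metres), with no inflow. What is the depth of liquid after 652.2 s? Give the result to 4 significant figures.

0.3305 m

With no inflow, A dh/dt = −0.02385 √h.
∫ h^(−1/2) dh = −(0.02385/A) ∫ dt, giving 2√h = 2√h₀ − (0.02385/A) t.
√h = √2.608 − 0.02385·652.2/(2·7.478) = 1.61493 − 1.04005 = 0.574882.
h = 0.574882² = 0.330489 m.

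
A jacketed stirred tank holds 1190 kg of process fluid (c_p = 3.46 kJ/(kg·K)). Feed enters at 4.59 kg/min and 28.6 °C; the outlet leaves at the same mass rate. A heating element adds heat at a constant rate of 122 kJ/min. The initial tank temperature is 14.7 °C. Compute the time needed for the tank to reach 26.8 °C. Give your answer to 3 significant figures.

213 min

Heat balance on the well-mixed liquid: M c_p dT/dt = ṁ c_p (T_in − T) + 122.
τ = M/ṁ = 259.26 min; T_ss = T_in + Q̇/(ṁ c_p) = 36.282 °C.
T(t) = T_ss + (T₀ − T_ss) e^(−t/τ). Set T = 26.8:
e^(−t/τ) = (26.8 − 36.282)/(14.7 − 36.282) = 0.43935
t = −259.26 · ln(0.43935) = 213.23 min.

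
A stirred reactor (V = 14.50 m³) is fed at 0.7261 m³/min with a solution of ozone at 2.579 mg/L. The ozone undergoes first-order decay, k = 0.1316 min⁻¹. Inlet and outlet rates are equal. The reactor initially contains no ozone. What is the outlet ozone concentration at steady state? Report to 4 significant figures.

Accumulation = in − out − consumed: V dC/dt = Q C_in − Q C − k V C.
Steady state (dC/dt = 0): C_ss = Q C_in/(Q + kV) = C_in/(1 + kV/Q).
C_ss = 0.7261·2.579/(0.7261 + 0.1316·14.50) = 1.87261/2.63430 = 0.710857 mg/L.

0.7109 mg/L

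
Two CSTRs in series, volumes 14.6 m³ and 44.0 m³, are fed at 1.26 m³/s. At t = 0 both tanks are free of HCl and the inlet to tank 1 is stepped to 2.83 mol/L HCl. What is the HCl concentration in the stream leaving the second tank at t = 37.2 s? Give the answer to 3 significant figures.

1.43 mol/L

Species balance on tank i: dCᵢ/dt = (Cᵢ₋₁ − Cᵢ)/τᵢ with τᵢ = Vᵢ/Q.
τ₁ = 14.6/1.26 = 11.587 s; τ₂ = 44.0/1.26 = 34.921 s.
Solving the cascade with C₁(0)=C₂(0)=0 gives C₂(t) = C_in[1 − (τ₁ e^(−t/τ₁) − τ₂ e^(−t/τ₂))/(τ₁ − τ₂)].
At t = 37.2: e^(−t/τ₁) = 0.040340, e^(−t/τ₂) = 0.34463.
C₂ = 2.83·[1 − (11.587·0.040340 − 34.921·0.34463)/(-23.333)] = 2.83·0.50425 = 1.4270 mol/L.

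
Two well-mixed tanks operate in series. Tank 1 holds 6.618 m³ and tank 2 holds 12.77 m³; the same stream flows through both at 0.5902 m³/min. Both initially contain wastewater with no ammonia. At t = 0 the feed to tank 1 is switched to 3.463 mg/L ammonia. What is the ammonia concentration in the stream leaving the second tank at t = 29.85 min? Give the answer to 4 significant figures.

Time constants: τᵢ = Vᵢ/Q for each well-mixed tank.
τ₁ = 6.618/0.5902 = 11.2131 min; τ₂ = 12.77/0.5902 = 21.6367 min.
Tank 1: C₁ = C_in(1 − e^(−t/τ₁)). Tank 2 (τ₁ ≠ τ₂): C₂ = C_in[1 − (τ₁ e^(−t/τ₁) − τ₂ e^(−t/τ₂))/(τ₁ − τ₂)].
At t = 29.85: e^(−t/τ₁) = 0.0698047, e^(−t/τ₂) = 0.251680.
C₂ = 3.463·[1 − (11.2131·0.0698047 − 21.6367·0.251680)/(-10.4236)] = 3.463·0.552669 = 1.91389 mg/L.

1.914 mg/L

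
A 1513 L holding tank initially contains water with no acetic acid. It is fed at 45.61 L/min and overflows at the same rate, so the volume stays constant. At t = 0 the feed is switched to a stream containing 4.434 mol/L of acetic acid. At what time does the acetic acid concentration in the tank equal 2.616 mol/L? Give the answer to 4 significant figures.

Species balance: V dC/dt = Q(C_in − C) ⇒ τ = V/Q = 33.1725 min.
C(t) = C_in + (C₀ − C_in) e^(−t/τ). Set C = 2.616 and solve for t:
e^(−t/τ) = (C − C_in)/(C₀ − C_in) = (2.616 − 4.434)/(0 − 4.434) = 0.410014
t = −τ ln(…) = 33.1725 × 0.891565 = 29.5755 min.

29.58 min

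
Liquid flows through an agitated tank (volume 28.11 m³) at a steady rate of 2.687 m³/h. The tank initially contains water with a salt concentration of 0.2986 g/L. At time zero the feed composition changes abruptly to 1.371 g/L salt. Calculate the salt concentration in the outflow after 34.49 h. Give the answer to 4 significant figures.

Unsteady species balance (constant V, well mixed): V dC/dt = Q(C_in − C).
Time constant τ = V/Q = 28.11/2.687 = 10.4615 h.
This is linear first-order; C(t) = C_in + (C₀ − C_in) e^(−t/τ).
C(34.49) = 1.371 + (0.2986 − 1.371)·e^(−34.49/10.4615) = 1.371 + (-1.07240)·0.0369993 = 1.33132 g/L.

1.331 g/L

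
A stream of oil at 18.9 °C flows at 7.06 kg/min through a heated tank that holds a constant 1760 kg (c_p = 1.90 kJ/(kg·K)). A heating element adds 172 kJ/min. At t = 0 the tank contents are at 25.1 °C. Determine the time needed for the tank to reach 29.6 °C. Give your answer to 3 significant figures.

Unsteady energy balance on the tank contents: M c_p dT/dt = ṁ c_p (T_in − T) + 172.
τ = M/ṁ = 249.29 min; T_ss = T_in + Q̇/(ṁ c_p) = 31.722 °C.
T(t) = T_ss + (T₀ − T_ss) e^(−t/τ). Set T = 29.6:
e^(−t/τ) = (29.6 − 31.722)/(25.1 − 31.722) = 0.32049
t = −249.29 · ln(0.32049) = 283.67 min.

284 min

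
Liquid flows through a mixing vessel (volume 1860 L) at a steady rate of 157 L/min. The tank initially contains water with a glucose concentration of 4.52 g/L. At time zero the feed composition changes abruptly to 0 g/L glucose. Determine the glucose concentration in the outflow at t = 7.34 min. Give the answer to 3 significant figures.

2.43 g/L

Unsteady species balance (constant V, well mixed): V dC/dt = Q(C_in − C).
Time constant τ = V/Q = 1860/157 = 11.847 min.
C approaches C_in exponentially: C(t) = C_in + (C₀ − C_in) e^(−t/τ).
C(7.34) = 0 + (4.52 − 0)·e^(−7.34/11.847) = 0 + (4.5200)·0.53818 = 2.4326 g/L.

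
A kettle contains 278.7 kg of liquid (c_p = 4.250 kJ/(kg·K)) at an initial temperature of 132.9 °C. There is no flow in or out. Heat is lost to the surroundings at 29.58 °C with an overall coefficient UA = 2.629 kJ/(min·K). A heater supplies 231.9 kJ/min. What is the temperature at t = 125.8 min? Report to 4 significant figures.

M c_p dT/dt = −UA(T − T_amb) + Q̇.
dT/dt = (T_ss − T)/τ with T_ss = T_amb + Q̇/UA = 29.58 + 231.9/2.629 = 117.788 °C, τ = M c_p/UA = 278.7·4.250/2.629 = 450.542 min.
T approaches T_ss exponentially: T(t) = T_ss + (T₀ − T_ss) e^(−t/τ).
T(125.8) = 117.788 + (15.1116)·0.756374 = 129.218 °C.

129.2 °C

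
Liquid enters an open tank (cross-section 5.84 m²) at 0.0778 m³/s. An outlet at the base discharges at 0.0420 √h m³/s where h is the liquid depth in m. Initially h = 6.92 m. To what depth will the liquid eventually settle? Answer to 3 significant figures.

Level balance: A dh/dt = 0.0778 − 0.0420 √h. Setting dh/dt = 0:
Q_in = 0.0420 √h_ss ⇒ √h_ss = 0.0778/0.0420 = 1.8524.
h_ss = 1.8524² = 3.4313 m. (Since h₀ = 6.92 m > h_ss, the level will fall toward this value.)

3.43 m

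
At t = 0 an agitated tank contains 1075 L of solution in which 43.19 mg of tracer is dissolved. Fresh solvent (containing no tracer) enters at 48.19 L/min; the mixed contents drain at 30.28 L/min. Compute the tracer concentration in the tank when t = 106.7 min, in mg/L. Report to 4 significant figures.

0.002571 mg/L

Total volume: dV/dt = Q_in − Q_out = 17.9100 L/min, so V(t) = 1075 + 17.9100 t and V(106.7) = 2986.00 L.
Solute balance: dm/dt = 0 − Q_out C = −Q_out m/V(t).
Separate: dm/m = −Q_out dt/V(t) ⇒ ln(m/m₀) = −(Q_out/(Q_in−Q_out)) ln(V/V₀).
m = m₀ (V₀/V)^(Q_out/(Q_in−Q_out)) = 43.19 × (1075/2986.00)^(1.69068) = 7.67826 mg.
C = m/V = 7.67826/2986.00 = 0.00257142 mg/L.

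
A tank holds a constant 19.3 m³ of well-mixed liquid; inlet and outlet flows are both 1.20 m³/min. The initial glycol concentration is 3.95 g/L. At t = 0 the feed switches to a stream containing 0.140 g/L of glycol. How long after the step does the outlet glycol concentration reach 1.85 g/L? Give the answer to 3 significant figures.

12.9 min

Species balance: V dC/dt = Q(C_in − C) ⇒ τ = V/Q = 16.083 min.
C(t) = C_in + (C₀ − C_in) e^(−t/τ). Set C = 1.85 and solve for t:
e^(−t/τ) = (C − C_in)/(C₀ − C_in) = (1.85 − 0.140)/(3.95 − 0.140) = 0.44882
t = −τ ln(…) = 16.083 × 0.80114 = 12.885 min.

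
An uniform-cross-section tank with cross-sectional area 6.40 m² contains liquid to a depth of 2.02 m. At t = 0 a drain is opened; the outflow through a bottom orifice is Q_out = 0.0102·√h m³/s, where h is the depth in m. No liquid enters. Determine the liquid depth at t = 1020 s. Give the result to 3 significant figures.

0.370 m

Accumulation of liquid (constant cross-section A): A dh/dt = −0.0102 √h.
This is separable: 2 d(√h)/dt = −0.0102/A, so √h = √h₀ − (0.0102/(2A)) t.
√h = √2.02 − 0.0102·1020/(2·6.40) = 1.4213 − 0.81281 = 0.60845.
h = 0.60845² = 0.37022 m.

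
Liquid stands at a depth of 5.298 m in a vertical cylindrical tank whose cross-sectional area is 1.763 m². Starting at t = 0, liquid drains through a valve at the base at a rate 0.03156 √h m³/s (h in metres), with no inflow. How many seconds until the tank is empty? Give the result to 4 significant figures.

257.2 s

A dh/dt = −Q_out = −0.03156 √h.
∫ h^(−1/2) dh = −(0.03156/A) ∫ dt, giving 2√h = 2√h₀ − (0.03156/A) t.
Tank is empty when √h = 0: t_empty = 2A√h₀/0.03156.
t_empty = 2·1.763·√5.298/0.03156 = 3.52600·2.30174/0.03156 = 257.159 s.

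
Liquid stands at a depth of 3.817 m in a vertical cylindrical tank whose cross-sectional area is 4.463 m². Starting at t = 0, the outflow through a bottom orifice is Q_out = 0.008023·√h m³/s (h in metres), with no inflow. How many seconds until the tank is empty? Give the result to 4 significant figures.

2174 s

With no inflow, A dh/dt = −0.008023 √h.
Separate and integrate: 2(√h − √h₀) = −(0.008023/A) t.
Set h = 0: 2√h₀ = (0.008023/A) t_empty ⇒ t_empty = 2A√h₀/0.008023.
t_empty = 2·4.463·√3.817/0.008023 = 8.92600·1.95371/0.008023 = 2173.61 s.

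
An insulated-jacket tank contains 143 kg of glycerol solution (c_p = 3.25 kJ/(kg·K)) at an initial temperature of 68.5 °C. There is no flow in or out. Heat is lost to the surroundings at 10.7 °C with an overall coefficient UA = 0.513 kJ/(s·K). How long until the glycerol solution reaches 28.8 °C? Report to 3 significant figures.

M c_p dT/dt = −UA(T − T_amb).
τ = M c_p/UA = 905.95 s; T_ss = T_amb = 10.700 °C.
T(t) = T_ss + (T₀ − T_ss)e^(−t/τ); set T = 28.8:
t = −τ ln[(T − T_ss)/(T₀ − T_ss)] = −905.95 · ln(0.31315) = 1051.9 s.

1050 s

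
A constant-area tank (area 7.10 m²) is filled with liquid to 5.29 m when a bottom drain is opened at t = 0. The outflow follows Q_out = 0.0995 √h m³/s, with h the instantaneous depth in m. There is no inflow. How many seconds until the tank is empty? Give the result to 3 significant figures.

A dh/dt = −Q_out = −0.0995 √h.
Separate and integrate: 2(√h − √h₀) = −(0.0995/A) t.
Tank is empty when √h = 0: t_empty = 2A√h₀/0.0995.
t_empty = 2·7.10·√5.29/0.0995 = 14.200·2.3000/0.0995 = 328.24 s.

328 s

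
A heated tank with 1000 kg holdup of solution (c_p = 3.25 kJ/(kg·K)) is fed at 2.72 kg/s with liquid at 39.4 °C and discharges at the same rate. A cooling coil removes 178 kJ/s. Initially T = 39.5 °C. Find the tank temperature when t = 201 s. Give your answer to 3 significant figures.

31.0 °C

Heat balance on the well-mixed liquid: M c_p dT/dt = ṁ c_p (T_in − T) − 178.
τ = M/ṁ = 367.65 s; T_ss = T_in − Q̇/(ṁ c_p) = 39.4 − 178/(2.72·3.25) = 19.264 °C.
Integrating: T(t) = T_ss + (T₀ − T_ss) e^(−t/τ).
T(201) = 19.264 + (20.236)·e^(−201/367.65) = 19.264 + (20.236)·0.57885 = 30.978 °C.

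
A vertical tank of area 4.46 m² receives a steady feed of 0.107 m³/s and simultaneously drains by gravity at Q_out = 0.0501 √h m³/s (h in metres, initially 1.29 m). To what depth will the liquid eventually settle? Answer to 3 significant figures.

A dh/dt = Q_in − 0.0501 √h. Steady state requires inflow = outflow:
Q_in = 0.0501 √h_ss ⇒ √h_ss = 0.107/0.0501 = 2.1357.
h_ss = 2.1357² = 4.5613 m. (Since h₀ = 1.29 m < h_ss, the level will rise toward this value.)

4.56 m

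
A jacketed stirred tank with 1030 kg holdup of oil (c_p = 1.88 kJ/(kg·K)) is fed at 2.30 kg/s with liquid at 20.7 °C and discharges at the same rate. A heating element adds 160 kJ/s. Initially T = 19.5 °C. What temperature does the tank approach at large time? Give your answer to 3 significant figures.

57.7 °C

M c_p dT/dt = ṁ c_p (T_in − T) + Q̇.
At steady state dT/dt = 0 ⇒ T_ss = T_in + Q̇/(ṁ c_p) = 20.7 + 160/(2.30·1.88) = 57.703 °C.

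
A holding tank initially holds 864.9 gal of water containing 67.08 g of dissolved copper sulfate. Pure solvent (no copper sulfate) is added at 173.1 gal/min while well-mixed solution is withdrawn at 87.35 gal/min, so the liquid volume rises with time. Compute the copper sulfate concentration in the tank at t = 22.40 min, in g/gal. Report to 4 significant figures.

0.007315 g/gal

Let m(t) be the amount of copper sulfate. Volume: V(t) = V₀ + (Q_in − Q_out) t = 864.9 + 85.7500 t; V(22.40) = 2785.70 gal.
No copper sulfate enters, so dm/dt = −Q_out · (m/V).
Separate: dm/m = −Q_out dt/V(t) ⇒ ln(m/m₀) = −(Q_out/(Q_in−Q_out)) ln(V/V₀).
m = m₀ (V₀/V)^(Q_out/(Q_in−Q_out)) = 67.08 × (864.9/2785.70)^(1.01866) = 20.3773 g.
C = m/V = 20.3773/2785.70 = 0.00731496 g/gal.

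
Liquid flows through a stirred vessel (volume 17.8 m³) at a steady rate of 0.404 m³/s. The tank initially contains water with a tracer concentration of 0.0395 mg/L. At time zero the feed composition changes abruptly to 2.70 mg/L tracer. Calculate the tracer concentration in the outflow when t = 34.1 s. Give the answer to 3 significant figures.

Accumulation = in − out for the solute gives V dC/dt = Q(C_in − C).
Rewrite as dC/dt + C/τ = C_in/τ, τ = V/Q = 44.059 s.
This is linear first-order; C(t) = C_in + (C₀ − C_in) e^(−t/τ).
C(34.1) = 2.70 + (0.0395 − 2.70)·e^(−34.1/44.059) = 2.70 + (-2.6605)·0.46119 = 1.4730 mg/L.

1.47 mg/L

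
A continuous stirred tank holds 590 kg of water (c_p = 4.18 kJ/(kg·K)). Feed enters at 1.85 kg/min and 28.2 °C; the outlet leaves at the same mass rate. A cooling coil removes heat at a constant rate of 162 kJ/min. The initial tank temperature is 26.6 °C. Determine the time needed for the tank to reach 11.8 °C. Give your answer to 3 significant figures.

462 min

M c_p dT/dt = ṁ c_p (T_in − T) − Q̇.
τ = M/ṁ = 318.92 min; T_ss = T_in − Q̇/(ṁ c_p) = 7.2508 °C.
T(t) = T_ss + (T₀ − T_ss) e^(−t/τ). Set T = 11.8:
e^(−t/τ) = (11.8 − 7.2508)/(26.6 − 7.2508) = 0.23511
t = −318.92 · ln(0.23511) = 461.70 min.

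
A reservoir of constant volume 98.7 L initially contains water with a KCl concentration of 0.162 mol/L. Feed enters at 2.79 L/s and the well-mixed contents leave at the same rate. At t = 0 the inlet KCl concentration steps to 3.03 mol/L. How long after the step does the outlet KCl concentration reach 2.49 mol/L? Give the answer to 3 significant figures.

Species balance: V dC/dt = Q(C_in − C) ⇒ τ = V/Q = 35.376 s.
C(t) = C_in + (C₀ − C_in) e^(−t/τ). Set C = 2.49 and solve for t:
e^(−t/τ) = (C − C_in)/(C₀ − C_in) = (2.49 − 3.03)/(0.162 − 3.03) = 0.18828
t = −τ ln(…) = 35.376 × 1.6698 = 59.071 s.

59.1 s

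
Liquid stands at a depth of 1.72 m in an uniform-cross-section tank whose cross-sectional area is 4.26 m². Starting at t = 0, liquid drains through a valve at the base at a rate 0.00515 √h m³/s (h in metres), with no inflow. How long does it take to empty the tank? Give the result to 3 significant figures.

2170 s

Mass balance (ρ constant): A dh/dt = −0.00515 √h.
Separate and integrate: 2(√h − √h₀) = −(0.00515/A) t.
Tank is empty when √h = 0: t_empty = 2A√h₀/0.00515.
t_empty = 2·4.26·√1.72/0.00515 = 8.5200·1.3115/0.00515 = 2169.7 s.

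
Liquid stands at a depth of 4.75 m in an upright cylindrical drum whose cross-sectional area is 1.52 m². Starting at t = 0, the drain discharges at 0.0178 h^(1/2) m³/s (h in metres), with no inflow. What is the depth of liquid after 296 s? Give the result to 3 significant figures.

0.199 m

Volume balance on the tank: A dh/dt = −0.0178 √h.
Separate and integrate: 2(√h − √h₀) = −(0.0178/A) t.
√h = √4.75 − 0.0178·296/(2·1.52) = 2.1794 − 1.7332 = 0.44629.
h = 0.44629² = 0.19918 m.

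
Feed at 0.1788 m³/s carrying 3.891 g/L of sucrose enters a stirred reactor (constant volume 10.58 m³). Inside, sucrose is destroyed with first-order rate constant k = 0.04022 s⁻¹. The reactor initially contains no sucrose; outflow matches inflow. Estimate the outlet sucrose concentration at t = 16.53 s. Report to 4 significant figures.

0.7034 g/L

V dC/dt = Q(C_in − C) − k V C.
dC/dt = (Q/V) C_in − (Q/V + k) C; effective rate a = Q/V + k = 0.0168998 + 0.04022 = 0.0571198 s⁻¹.
C_ss = Q C_in/(Q + kV) = 1.15121 g/L; C(t) = C_ss + (C₀ − C_ss) e^(−a t).
C(16.53) = 1.15121 + (-1.15121)·e^(−0.0571198·16.53) = 1.15121 + (-1.15121)·0.388994 = 0.703399 g/L.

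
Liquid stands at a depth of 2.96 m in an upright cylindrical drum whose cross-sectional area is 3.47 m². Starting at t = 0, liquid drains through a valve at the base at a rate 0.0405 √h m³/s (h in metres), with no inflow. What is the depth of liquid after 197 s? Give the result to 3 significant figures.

0.326 m

Mass balance (ρ constant): A dh/dt = −0.0405 √h.
This is separable: 2 d(√h)/dt = −0.0405/A, so √h = √h₀ − (0.0405/(2A)) t.
√h = √2.96 − 0.0405·197/(2·3.47) = 1.7205 − 1.1496 = 0.57083.
h = 0.57083² = 0.32584 m.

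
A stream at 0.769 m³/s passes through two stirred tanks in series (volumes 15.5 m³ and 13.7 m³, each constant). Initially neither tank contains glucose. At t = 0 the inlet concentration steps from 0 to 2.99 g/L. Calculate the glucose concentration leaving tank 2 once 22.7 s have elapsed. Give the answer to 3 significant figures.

1.01 g/L

Each tank obeys Vᵢ dCᵢ/dt = Q(Cᵢ₋₁ − Cᵢ), so τᵢ = Vᵢ/Q.
τ₁ = 15.5/0.769 = 20.156 s; τ₂ = 13.7/0.769 = 17.815 s.
Solving the cascade with C₁(0)=C₂(0)=0 gives C₂(t) = C_in[1 − (τ₁ e^(−t/τ₁) − τ₂ e^(−t/τ₂))/(τ₁ − τ₂)].
At t = 22.7: e^(−t/τ₁) = 0.32426, e^(−t/τ₂) = 0.27966.
C₂ = 2.99·[1 − (20.156·0.32426 − 17.815·0.27966)/(2.3407)] = 2.99·0.33629 = 1.0055 g/L.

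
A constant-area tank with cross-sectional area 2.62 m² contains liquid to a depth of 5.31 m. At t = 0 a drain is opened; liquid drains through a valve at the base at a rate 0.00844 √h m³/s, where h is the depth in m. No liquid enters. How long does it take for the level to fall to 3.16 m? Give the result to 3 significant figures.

327 s

A dh/dt = −Q_out = −0.00844 √h.
Separate and integrate: 2(√h − √h₀) = −(0.00844/A) t.
t = 2A(√h₀ − √h)/0.00844 = 2·2.62·(√5.31 − √3.16)/0.00844
  = 5.2400 × (2.3043 − 1.7776) / 0.00844 = 327.01 s.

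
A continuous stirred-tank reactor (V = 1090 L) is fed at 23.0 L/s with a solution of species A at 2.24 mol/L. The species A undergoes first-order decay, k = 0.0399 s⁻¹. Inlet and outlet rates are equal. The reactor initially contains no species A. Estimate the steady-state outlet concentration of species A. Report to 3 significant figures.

0.775 mol/L

Species balance: V dC/dt = Q C_in − Q C − k V C.
At steady state: 0 = Q C_in − (Q + kV) C_ss, so C_ss = Q C_in/(Q + kV).
C_ss = 23.0·2.24/(23.0 + 0.0399·1090) = 51.520/66.491 = 0.77484 mol/L.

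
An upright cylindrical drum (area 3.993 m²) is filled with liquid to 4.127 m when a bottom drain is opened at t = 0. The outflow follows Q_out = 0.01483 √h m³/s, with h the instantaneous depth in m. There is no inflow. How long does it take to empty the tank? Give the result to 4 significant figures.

1094 s

A dh/dt = −Q_out = −0.01483 √h.
Separate and integrate: 2(√h − √h₀) = −(0.01483/A) t.
Set h = 0: 2√h₀ = (0.01483/A) t_empty ⇒ t_empty = 2A√h₀/0.01483.
t_empty = 2·3.993·√4.127/0.01483 = 7.98600·2.03150/0.01483 = 1093.97 s.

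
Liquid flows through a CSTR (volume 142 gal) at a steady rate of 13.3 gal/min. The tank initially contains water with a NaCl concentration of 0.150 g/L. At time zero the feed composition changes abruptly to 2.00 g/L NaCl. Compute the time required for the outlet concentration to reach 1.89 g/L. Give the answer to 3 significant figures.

30.1 min

Accumulation = in − out for the solute gives V dC/dt = Q(C_in − C), so τ = V/Q = 10.677 min.
C(t) = C_in + (C₀ − C_in) e^(−t/τ). Set C = 1.89 and solve for t:
e^(−t/τ) = (C − C_in)/(C₀ − C_in) = (1.89 − 2.00)/(0.150 − 2.00) = 0.059459
t = −τ ln(…) = 10.677 × 2.8225 = 30.135 min.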